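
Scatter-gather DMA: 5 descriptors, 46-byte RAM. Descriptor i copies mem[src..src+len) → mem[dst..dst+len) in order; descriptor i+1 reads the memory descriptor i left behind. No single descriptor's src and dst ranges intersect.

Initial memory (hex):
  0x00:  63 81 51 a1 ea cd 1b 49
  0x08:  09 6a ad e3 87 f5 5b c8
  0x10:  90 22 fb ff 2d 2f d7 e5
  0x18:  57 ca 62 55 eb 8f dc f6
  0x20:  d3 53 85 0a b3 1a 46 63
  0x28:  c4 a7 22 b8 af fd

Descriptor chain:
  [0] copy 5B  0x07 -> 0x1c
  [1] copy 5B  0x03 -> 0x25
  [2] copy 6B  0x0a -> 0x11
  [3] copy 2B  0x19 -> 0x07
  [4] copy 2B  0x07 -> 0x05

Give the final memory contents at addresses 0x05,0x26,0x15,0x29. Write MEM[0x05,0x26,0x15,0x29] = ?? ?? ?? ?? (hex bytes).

#0 dst[0x1c+5] := {0x49,0x09,0x6a,0xad,0xe3}
#1 dst[0x25+5] := {0xa1,0xea,0xcd,0x1b,0x49}
#2 dst[0x11+6] := {0xad,0xe3,0x87,0xf5,0x5b,0xc8}
#3 dst[0x07+2] := {0xca,0x62}
#4 dst[0x05+2] := {0xca,0x62}
query mem[0x05]=0xca, mem[0x26]=0xea, mem[0x15]=0x5b, mem[0x29]=0x49

MEM[0x05,0x26,0x15,0x29] = ca ea 5b 49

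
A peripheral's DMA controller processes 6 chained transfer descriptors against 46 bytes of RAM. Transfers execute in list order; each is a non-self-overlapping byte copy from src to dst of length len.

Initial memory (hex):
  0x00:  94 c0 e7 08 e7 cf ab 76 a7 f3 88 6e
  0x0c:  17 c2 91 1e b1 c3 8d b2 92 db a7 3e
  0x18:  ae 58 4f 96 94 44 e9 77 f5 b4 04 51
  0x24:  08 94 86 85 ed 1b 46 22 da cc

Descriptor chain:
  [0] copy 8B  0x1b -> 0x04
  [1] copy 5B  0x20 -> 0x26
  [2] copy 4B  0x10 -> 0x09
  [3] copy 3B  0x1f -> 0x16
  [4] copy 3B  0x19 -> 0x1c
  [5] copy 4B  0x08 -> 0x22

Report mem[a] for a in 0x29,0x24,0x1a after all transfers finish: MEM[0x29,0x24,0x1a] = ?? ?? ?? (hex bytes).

MEM[0x29,0x24,0x1a] = 51 c3 4f

D0: mem[0x04..0x0b] <- [96 94 44 e9 77 f5 b4 04]
D1: mem[0x26..0x2a] <- [f5 b4 04 51 08]
D2: mem[0x09..0x0c] <- [b1 c3 8d b2]
D3: mem[0x16..0x18] <- [77 f5 b4]
D4: mem[0x1c..0x1e] <- [58 4f 96]
D5: mem[0x22..0x25] <- [77 b1 c3 8d]
query mem[0x29]=0x51, mem[0x24]=0xc3, mem[0x1a]=0x4f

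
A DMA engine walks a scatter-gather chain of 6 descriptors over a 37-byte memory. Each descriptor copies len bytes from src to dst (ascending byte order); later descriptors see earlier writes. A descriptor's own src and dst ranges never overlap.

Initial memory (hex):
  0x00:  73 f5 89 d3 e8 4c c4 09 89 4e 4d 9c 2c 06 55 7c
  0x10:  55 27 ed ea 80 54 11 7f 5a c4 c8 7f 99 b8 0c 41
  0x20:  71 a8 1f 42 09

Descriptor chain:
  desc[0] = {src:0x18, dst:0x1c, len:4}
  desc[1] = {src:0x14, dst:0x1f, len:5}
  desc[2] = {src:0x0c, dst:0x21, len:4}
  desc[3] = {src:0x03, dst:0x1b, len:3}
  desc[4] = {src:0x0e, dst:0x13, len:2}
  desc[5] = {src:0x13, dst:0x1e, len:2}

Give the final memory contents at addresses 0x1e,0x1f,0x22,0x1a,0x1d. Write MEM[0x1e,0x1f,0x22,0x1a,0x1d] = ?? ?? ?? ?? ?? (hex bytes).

MEM[0x1e,0x1f,0x22,0x1a,0x1d] = 55 7c 06 c8 4c

[0] 0x18->0x1c len=4 : 5a c4 c8 7f
[1] 0x14->0x1f len=5 : 80 54 11 7f 5a
[2] 0x0c->0x21 len=4 : 2c 06 55 7c
[3] 0x03->0x1b len=3 : d3 e8 4c
[4] 0x0e->0x13 len=2 : 55 7c
[5] 0x13->0x1e len=2 : 55 7c
query mem[0x1e]=0x55, mem[0x1f]=0x7c, mem[0x22]=0x06, mem[0x1a]=0xc8, mem[0x1d]=0x4c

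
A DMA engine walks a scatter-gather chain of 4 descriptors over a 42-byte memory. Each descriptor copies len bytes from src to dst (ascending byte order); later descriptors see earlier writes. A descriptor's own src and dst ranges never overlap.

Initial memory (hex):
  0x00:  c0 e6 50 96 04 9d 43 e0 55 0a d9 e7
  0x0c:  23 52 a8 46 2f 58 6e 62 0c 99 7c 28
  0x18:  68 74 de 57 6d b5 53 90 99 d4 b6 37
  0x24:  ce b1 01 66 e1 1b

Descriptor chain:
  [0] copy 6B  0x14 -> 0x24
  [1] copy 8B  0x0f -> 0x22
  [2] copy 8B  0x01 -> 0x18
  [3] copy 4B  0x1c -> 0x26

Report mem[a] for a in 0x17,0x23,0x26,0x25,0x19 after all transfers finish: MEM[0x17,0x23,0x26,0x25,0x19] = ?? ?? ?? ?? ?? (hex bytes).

#0 dst[0x24+6] := {0x0c,0x99,0x7c,0x28,0x68,0x74}
#1 dst[0x22+8] := {0x46,0x2f,0x58,0x6e,0x62,0x0c,0x99,0x7c}
#2 dst[0x18+8] := {0xe6,0x50,0x96,0x04,0x9d,0x43,0xe0,0x55}
#3 dst[0x26+4] := {0x9d,0x43,0xe0,0x55}
query mem[0x17]=0x28, mem[0x23]=0x2f, mem[0x26]=0x9d, mem[0x25]=0x6e, mem[0x19]=0x50

MEM[0x17,0x23,0x26,0x25,0x19] = 28 2f 9d 6e 50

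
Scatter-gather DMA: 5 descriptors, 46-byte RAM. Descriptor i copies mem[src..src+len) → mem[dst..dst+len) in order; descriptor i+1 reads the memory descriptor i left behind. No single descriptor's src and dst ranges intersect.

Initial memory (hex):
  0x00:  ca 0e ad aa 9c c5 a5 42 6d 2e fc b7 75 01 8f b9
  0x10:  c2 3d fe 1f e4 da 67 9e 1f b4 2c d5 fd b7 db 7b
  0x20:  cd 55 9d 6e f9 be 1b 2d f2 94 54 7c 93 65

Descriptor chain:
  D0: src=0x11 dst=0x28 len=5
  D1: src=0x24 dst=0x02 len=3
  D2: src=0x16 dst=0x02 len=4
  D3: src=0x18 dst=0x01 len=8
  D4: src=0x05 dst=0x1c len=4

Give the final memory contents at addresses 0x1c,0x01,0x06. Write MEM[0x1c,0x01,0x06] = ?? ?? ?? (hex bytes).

MEM[0x1c,0x01,0x06] = fd 1f b7

D0: mem[0x28..0x2c] <- [3d fe 1f e4 da]
D1: mem[0x02..0x04] <- [f9 be 1b]
D2: mem[0x02..0x05] <- [67 9e 1f b4]
D3: mem[0x01..0x08] <- [1f b4 2c d5 fd b7 db 7b]
D4: mem[0x1c..0x1f] <- [fd b7 db 7b]
query mem[0x1c]=0xfd, mem[0x01]=0x1f, mem[0x06]=0xb7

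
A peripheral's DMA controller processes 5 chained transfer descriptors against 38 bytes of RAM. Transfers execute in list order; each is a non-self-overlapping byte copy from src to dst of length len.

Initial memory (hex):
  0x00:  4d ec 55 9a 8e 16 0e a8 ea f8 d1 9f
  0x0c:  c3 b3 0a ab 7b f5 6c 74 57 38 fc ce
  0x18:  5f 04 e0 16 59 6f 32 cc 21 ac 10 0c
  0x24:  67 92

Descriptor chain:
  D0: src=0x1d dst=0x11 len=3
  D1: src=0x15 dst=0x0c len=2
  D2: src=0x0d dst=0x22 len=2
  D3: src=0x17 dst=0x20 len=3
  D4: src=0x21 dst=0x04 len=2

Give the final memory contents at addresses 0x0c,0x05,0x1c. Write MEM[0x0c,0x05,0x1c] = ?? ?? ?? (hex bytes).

MEM[0x0c,0x05,0x1c] = 38 04 59

[0] 0x1d->0x11 len=3 : 6f 32 cc
[1] 0x15->0x0c len=2 : 38 fc
[2] 0x0d->0x22 len=2 : fc 0a
[3] 0x17->0x20 len=3 : ce 5f 04
[4] 0x21->0x04 len=2 : 5f 04
query mem[0x0c]=0x38, mem[0x05]=0x04, mem[0x1c]=0x59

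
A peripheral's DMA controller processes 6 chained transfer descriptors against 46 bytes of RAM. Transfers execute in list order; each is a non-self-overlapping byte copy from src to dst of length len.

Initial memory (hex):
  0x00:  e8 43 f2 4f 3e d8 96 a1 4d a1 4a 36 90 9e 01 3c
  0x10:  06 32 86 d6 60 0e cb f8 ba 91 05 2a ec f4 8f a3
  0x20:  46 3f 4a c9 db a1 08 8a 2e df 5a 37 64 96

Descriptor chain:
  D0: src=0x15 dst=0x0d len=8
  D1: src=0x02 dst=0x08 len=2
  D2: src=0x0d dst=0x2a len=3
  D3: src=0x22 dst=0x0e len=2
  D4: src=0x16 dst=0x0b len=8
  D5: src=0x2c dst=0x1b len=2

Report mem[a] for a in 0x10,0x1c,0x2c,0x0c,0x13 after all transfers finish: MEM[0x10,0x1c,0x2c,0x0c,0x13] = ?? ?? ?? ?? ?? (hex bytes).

MEM[0x10,0x1c,0x2c,0x0c,0x13] = 2a 96 f8 f8 2a

#0 dst[0x0d+8] := {0x0e,0xcb,0xf8,0xba,0x91,0x05,0x2a,0xec}
#1 dst[0x08+2] := {0xf2,0x4f}
#2 dst[0x2a+3] := {0x0e,0xcb,0xf8}
#3 dst[0x0e+2] := {0x4a,0xc9}
#4 dst[0x0b+8] := {0xcb,0xf8,0xba,0x91,0x05,0x2a,0xec,0xf4}
#5 dst[0x1b+2] := {0xf8,0x96}
query mem[0x10]=0x2a, mem[0x1c]=0x96, mem[0x2c]=0xf8, mem[0x0c]=0xf8, mem[0x13]=0x2a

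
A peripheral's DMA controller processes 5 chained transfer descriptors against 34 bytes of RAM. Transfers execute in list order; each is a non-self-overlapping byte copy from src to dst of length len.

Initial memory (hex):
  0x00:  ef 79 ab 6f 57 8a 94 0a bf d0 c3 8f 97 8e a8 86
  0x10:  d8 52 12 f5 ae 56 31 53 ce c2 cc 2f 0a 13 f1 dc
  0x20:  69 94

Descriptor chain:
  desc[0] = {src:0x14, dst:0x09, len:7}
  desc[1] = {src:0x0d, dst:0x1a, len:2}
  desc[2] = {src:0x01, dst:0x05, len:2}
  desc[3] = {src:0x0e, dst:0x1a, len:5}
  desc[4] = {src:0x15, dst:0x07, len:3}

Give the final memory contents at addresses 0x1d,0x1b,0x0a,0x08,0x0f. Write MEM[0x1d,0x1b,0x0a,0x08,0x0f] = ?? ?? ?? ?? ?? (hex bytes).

D0: mem[0x09..0x0f] <- [ae 56 31 53 ce c2 cc]
D1: mem[0x1a..0x1b] <- [ce c2]
D2: mem[0x05..0x06] <- [79 ab]
D3: mem[0x1a..0x1e] <- [c2 cc d8 52 12]
D4: mem[0x07..0x09] <- [56 31 53]
query mem[0x1d]=0x52, mem[0x1b]=0xcc, mem[0x0a]=0x56, mem[0x08]=0x31, mem[0x0f]=0xcc

MEM[0x1d,0x1b,0x0a,0x08,0x0f] = 52 cc 56 31 cc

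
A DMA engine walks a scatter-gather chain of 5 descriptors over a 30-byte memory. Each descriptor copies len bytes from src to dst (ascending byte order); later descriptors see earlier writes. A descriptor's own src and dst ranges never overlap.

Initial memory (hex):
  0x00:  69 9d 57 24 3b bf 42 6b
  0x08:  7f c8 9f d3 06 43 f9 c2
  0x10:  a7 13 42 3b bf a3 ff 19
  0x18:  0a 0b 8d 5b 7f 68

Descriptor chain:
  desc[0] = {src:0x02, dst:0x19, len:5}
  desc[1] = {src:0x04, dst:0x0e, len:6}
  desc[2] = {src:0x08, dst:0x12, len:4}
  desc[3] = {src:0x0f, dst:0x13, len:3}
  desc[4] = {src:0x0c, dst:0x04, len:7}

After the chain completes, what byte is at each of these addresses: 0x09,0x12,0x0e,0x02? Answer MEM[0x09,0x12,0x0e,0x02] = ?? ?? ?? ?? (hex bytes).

[0] 0x02->0x19 len=5 : 57 24 3b bf 42
[1] 0x04->0x0e len=6 : 3b bf 42 6b 7f c8
[2] 0x08->0x12 len=4 : 7f c8 9f d3
[3] 0x0f->0x13 len=3 : bf 42 6b
[4] 0x0c->0x04 len=7 : 06 43 3b bf 42 6b 7f
query mem[0x09]=0x6b, mem[0x12]=0x7f, mem[0x0e]=0x3b, mem[0x02]=0x57

MEM[0x09,0x12,0x0e,0x02] = 6b 7f 3b 57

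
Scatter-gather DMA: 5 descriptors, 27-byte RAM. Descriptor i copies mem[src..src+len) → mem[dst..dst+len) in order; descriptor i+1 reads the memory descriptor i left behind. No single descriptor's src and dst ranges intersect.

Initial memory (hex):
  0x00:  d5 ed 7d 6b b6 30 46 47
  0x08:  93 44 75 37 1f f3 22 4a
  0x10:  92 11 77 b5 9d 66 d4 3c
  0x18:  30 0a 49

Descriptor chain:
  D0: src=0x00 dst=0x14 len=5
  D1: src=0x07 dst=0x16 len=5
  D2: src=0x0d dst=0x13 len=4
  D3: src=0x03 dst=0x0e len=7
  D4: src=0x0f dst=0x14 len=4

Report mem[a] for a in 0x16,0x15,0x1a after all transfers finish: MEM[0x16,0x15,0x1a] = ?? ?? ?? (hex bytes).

#0 dst[0x14+5] := {0xd5,0xed,0x7d,0x6b,0xb6}
#1 dst[0x16+5] := {0x47,0x93,0x44,0x75,0x37}
#2 dst[0x13+4] := {0xf3,0x22,0x4a,0x92}
#3 dst[0x0e+7] := {0x6b,0xb6,0x30,0x46,0x47,0x93,0x44}
#4 dst[0x14+4] := {0xb6,0x30,0x46,0x47}
query mem[0x16]=0x46, mem[0x15]=0x30, mem[0x1a]=0x37

MEM[0x16,0x15,0x1a] = 46 30 37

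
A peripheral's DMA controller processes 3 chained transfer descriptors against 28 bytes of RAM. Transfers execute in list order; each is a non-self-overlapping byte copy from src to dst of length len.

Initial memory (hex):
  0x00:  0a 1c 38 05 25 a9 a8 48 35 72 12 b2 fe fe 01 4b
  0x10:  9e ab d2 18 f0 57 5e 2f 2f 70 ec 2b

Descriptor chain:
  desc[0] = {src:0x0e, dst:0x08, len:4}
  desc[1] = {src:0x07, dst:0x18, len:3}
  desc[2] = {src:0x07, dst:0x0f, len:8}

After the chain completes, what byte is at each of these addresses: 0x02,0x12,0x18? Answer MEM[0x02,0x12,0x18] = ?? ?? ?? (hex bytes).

#0 dst[0x08+4] := {0x01,0x4b,0x9e,0xab}
#1 dst[0x18+3] := {0x48,0x01,0x4b}
#2 dst[0x0f+8] := {0x48,0x01,0x4b,0x9e,0xab,0xfe,0xfe,0x01}
query mem[0x02]=0x38, mem[0x12]=0x9e, mem[0x18]=0x48

MEM[0x02,0x12,0x18] = 38 9e 48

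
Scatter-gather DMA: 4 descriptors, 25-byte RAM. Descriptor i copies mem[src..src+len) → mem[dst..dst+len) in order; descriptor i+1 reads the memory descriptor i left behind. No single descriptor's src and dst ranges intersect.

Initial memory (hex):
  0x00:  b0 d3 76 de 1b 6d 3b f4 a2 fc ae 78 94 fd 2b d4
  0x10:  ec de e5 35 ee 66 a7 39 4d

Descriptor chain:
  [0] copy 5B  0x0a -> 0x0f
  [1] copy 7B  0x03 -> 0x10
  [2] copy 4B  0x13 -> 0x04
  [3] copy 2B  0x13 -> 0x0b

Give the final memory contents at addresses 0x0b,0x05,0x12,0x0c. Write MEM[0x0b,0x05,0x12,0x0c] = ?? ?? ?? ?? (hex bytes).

  after D0: wrote 5B at 0x0f = ae7894fd2b
  after D1: wrote 7B at 0x10 = de1b6d3bf4a2fc
  after D2: wrote 4B at 0x04 = 3bf4a2fc
  after D3: wrote 2B at 0x0b = 3bf4
query mem[0x0b]=0x3b, mem[0x05]=0xf4, mem[0x12]=0x6d, mem[0x0c]=0xf4

MEM[0x0b,0x05,0x12,0x0c] = 3b f4 6d f4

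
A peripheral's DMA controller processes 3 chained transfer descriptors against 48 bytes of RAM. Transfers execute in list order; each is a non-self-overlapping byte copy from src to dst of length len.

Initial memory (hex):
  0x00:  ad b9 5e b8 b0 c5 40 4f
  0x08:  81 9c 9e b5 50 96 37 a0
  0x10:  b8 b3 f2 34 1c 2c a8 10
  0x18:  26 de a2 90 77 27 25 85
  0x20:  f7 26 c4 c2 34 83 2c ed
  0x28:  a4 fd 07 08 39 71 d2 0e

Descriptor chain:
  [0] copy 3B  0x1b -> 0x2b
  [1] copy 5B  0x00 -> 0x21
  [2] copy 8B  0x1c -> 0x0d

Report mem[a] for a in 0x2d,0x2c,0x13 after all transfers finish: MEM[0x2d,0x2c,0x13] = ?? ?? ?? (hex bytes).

D0: mem[0x2b..0x2d] <- [90 77 27]
D1: mem[0x21..0x25] <- [ad b9 5e b8 b0]
D2: mem[0x0d..0x14] <- [77 27 25 85 f7 ad b9 5e]
query mem[0x2d]=0x27, mem[0x2c]=0x77, mem[0x13]=0xb9

MEM[0x2d,0x2c,0x13] = 27 77 b9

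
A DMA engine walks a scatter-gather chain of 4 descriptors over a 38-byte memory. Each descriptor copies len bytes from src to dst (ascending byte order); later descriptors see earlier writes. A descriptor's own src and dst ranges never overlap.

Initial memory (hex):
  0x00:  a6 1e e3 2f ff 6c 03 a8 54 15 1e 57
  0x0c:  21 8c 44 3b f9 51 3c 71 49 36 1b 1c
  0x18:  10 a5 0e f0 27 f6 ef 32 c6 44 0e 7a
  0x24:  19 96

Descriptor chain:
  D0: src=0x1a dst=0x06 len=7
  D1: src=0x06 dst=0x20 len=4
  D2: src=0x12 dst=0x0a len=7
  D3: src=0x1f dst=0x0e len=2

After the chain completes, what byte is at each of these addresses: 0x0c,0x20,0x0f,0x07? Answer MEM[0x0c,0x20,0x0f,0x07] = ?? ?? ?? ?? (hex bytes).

D0: mem[0x06..0x0c] <- [0e f0 27 f6 ef 32 c6]
D1: mem[0x20..0x23] <- [0e f0 27 f6]
D2: mem[0x0a..0x10] <- [3c 71 49 36 1b 1c 10]
D3: mem[0x0e..0x0f] <- [32 0e]
query mem[0x0c]=0x49, mem[0x20]=0x0e, mem[0x0f]=0x0e, mem[0x07]=0xf0

MEM[0x0c,0x20,0x0f,0x07] = 49 0e 0e f0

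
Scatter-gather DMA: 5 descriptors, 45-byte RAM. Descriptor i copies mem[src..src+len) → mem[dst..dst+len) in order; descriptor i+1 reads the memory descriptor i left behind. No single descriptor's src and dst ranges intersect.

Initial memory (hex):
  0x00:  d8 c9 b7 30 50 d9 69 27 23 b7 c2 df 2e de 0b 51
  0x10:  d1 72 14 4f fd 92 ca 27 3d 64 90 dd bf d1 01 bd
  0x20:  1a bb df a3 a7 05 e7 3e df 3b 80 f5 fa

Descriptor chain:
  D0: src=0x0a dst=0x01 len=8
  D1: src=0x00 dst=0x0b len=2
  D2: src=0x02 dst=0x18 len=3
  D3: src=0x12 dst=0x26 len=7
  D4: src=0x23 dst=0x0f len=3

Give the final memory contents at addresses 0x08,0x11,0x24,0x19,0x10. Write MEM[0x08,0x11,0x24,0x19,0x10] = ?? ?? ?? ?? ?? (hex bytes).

MEM[0x08,0x11,0x24,0x19,0x10] = 72 05 a7 2e a7

D0: mem[0x01..0x08] <- [c2 df 2e de 0b 51 d1 72]
D1: mem[0x0b..0x0c] <- [d8 c2]
D2: mem[0x18..0x1a] <- [df 2e de]
D3: mem[0x26..0x2c] <- [14 4f fd 92 ca 27 df]
D4: mem[0x0f..0x11] <- [a3 a7 05]
query mem[0x08]=0x72, mem[0x11]=0x05, mem[0x24]=0xa7, mem[0x19]=0x2e, mem[0x10]=0xa7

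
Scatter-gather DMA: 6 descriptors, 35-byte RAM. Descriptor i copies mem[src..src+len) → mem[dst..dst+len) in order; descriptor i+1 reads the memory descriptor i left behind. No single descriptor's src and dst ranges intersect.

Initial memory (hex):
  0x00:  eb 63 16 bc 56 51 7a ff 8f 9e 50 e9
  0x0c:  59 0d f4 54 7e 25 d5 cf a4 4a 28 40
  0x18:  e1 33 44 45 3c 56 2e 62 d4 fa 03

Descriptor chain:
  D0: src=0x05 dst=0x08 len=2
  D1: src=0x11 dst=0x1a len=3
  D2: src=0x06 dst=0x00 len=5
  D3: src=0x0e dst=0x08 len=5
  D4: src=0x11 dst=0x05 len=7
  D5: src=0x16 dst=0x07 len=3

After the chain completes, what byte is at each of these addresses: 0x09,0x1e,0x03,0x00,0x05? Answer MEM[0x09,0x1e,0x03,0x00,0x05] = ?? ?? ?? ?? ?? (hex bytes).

MEM[0x09,0x1e,0x03,0x00,0x05] = e1 2e 7a 7a 25

#0 dst[0x08+2] := {0x51,0x7a}
#1 dst[0x1a+3] := {0x25,0xd5,0xcf}
#2 dst[0x00+5] := {0x7a,0xff,0x51,0x7a,0x50}
#3 dst[0x08+5] := {0xf4,0x54,0x7e,0x25,0xd5}
#4 dst[0x05+7] := {0x25,0xd5,0xcf,0xa4,0x4a,0x28,0x40}
#5 dst[0x07+3] := {0x28,0x40,0xe1}
query mem[0x09]=0xe1, mem[0x1e]=0x2e, mem[0x03]=0x7a, mem[0x00]=0x7a, mem[0x05]=0x25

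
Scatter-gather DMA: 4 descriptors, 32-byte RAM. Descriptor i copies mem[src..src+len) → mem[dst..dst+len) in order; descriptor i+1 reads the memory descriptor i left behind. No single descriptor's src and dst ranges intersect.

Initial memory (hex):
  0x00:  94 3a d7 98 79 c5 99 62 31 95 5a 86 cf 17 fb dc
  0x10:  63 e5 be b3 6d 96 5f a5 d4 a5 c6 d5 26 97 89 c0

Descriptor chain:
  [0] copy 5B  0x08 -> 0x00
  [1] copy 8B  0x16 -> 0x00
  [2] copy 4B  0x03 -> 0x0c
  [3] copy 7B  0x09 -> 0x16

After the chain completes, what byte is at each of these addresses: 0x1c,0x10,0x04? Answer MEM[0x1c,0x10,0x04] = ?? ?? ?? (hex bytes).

D0: mem[0x00..0x04] <- [31 95 5a 86 cf]
D1: mem[0x00..0x07] <- [5f a5 d4 a5 c6 d5 26 97]
D2: mem[0x0c..0x0f] <- [a5 c6 d5 26]
D3: mem[0x16..0x1c] <- [95 5a 86 a5 c6 d5 26]
query mem[0x1c]=0x26, mem[0x10]=0x63, mem[0x04]=0xc6

MEM[0x1c,0x10,0x04] = 26 63 c6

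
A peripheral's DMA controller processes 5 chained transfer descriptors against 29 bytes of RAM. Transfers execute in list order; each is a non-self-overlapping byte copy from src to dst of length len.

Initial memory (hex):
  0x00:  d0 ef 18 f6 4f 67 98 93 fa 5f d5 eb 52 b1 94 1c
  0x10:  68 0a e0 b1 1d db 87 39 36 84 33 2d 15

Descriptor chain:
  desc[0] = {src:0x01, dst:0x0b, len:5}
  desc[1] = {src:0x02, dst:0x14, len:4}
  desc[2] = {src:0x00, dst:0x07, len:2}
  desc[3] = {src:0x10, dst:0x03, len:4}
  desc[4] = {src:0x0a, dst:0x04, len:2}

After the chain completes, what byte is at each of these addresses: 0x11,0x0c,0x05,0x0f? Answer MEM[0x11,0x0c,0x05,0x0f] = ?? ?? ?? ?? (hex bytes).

D0: mem[0x0b..0x0f] <- [ef 18 f6 4f 67]
D1: mem[0x14..0x17] <- [18 f6 4f 67]
D2: mem[0x07..0x08] <- [d0 ef]
D3: mem[0x03..0x06] <- [68 0a e0 b1]
D4: mem[0x04..0x05] <- [d5 ef]
query mem[0x11]=0x0a, mem[0x0c]=0x18, mem[0x05]=0xef, mem[0x0f]=0x67

MEM[0x11,0x0c,0x05,0x0f] = 0a 18 ef 67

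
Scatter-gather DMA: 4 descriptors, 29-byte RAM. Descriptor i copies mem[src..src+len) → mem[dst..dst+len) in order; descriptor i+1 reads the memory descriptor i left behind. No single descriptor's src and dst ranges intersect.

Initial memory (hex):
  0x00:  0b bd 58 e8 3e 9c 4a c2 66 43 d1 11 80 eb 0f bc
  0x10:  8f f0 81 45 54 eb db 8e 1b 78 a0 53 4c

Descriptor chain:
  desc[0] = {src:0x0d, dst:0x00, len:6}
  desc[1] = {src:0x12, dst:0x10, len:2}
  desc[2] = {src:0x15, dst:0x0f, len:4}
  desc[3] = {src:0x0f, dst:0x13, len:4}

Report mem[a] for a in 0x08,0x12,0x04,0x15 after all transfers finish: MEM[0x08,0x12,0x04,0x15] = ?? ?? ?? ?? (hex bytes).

[0] 0x0d->0x00 len=6 : eb 0f bc 8f f0 81
[1] 0x12->0x10 len=2 : 81 45
[2] 0x15->0x0f len=4 : eb db 8e 1b
[3] 0x0f->0x13 len=4 : eb db 8e 1b
query mem[0x08]=0x66, mem[0x12]=0x1b, mem[0x04]=0xf0, mem[0x15]=0x8e

MEM[0x08,0x12,0x04,0x15] = 66 1b f0 8e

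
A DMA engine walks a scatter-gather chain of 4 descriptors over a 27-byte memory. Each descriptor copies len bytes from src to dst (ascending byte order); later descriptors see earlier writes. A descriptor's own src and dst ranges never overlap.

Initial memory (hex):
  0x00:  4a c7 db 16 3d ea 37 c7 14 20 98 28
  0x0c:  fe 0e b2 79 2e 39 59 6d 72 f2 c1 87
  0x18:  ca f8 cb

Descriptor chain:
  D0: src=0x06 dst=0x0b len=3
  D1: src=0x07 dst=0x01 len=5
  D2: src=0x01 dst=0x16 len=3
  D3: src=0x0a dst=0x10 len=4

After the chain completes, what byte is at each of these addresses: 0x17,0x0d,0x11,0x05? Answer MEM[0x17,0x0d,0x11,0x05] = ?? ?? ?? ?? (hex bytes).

MEM[0x17,0x0d,0x11,0x05] = 14 14 37 37

[0] 0x06->0x0b len=3 : 37 c7 14
[1] 0x07->0x01 len=5 : c7 14 20 98 37
[2] 0x01->0x16 len=3 : c7 14 20
[3] 0x0a->0x10 len=4 : 98 37 c7 14
query mem[0x17]=0x14, mem[0x0d]=0x14, mem[0x11]=0x37, mem[0x05]=0x37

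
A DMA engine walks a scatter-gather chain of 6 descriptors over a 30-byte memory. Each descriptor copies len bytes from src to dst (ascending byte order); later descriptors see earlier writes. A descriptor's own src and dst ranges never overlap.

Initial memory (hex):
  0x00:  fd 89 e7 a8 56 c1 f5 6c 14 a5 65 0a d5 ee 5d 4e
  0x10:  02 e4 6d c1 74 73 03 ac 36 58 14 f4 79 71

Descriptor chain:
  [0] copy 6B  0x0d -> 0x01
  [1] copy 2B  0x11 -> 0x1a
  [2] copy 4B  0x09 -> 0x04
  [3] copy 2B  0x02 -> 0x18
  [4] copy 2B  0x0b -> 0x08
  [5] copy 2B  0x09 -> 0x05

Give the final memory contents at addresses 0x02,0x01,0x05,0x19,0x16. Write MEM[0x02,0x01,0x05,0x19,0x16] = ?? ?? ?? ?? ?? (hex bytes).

D0: mem[0x01..0x06] <- [ee 5d 4e 02 e4 6d]
D1: mem[0x1a..0x1b] <- [e4 6d]
D2: mem[0x04..0x07] <- [a5 65 0a d5]
D3: mem[0x18..0x19] <- [5d 4e]
D4: mem[0x08..0x09] <- [0a d5]
D5: mem[0x05..0x06] <- [d5 65]
query mem[0x02]=0x5d, mem[0x01]=0xee, mem[0x05]=0xd5, mem[0x19]=0x4e, mem[0x16]=0x03

MEM[0x02,0x01,0x05,0x19,0x16] = 5d ee d5 4e 03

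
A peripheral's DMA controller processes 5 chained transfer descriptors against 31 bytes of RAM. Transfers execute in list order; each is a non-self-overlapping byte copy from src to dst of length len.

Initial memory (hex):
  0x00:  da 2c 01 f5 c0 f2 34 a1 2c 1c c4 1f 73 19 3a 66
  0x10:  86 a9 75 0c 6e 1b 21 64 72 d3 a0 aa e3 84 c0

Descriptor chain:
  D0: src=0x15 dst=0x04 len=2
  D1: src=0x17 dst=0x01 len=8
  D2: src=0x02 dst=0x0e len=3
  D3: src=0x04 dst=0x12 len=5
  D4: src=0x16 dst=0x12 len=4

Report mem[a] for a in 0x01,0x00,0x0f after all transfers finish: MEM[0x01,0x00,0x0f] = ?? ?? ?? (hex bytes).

  after D0: wrote 2B at 0x04 = 1b21
  after D1: wrote 8B at 0x01 = 6472d3a0aae384c0
  after D2: wrote 3B at 0x0e = 72d3a0
  after D3: wrote 5B at 0x12 = a0aae384c0
  after D4: wrote 4B at 0x12 = c06472d3
query mem[0x01]=0x64, mem[0x00]=0xda, mem[0x0f]=0xd3

MEM[0x01,0x00,0x0f] = 64 da d3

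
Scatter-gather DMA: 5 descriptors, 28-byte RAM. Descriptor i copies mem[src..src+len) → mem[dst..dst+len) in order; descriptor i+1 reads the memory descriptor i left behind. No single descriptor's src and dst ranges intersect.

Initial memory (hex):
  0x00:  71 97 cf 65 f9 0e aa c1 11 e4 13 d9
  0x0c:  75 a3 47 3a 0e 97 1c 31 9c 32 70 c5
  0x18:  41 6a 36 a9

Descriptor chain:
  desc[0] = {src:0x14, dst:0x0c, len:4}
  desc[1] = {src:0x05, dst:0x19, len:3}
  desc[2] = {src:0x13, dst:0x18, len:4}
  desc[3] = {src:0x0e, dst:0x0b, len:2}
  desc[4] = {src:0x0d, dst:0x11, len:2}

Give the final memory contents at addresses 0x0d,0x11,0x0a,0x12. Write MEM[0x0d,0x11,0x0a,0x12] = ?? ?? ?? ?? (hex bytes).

[0] 0x14->0x0c len=4 : 9c 32 70 c5
[1] 0x05->0x19 len=3 : 0e aa c1
[2] 0x13->0x18 len=4 : 31 9c 32 70
[3] 0x0e->0x0b len=2 : 70 c5
[4] 0x0d->0x11 len=2 : 32 70
query mem[0x0d]=0x32, mem[0x11]=0x32, mem[0x0a]=0x13, mem[0x12]=0x70

MEM[0x0d,0x11,0x0a,0x12] = 32 32 13 70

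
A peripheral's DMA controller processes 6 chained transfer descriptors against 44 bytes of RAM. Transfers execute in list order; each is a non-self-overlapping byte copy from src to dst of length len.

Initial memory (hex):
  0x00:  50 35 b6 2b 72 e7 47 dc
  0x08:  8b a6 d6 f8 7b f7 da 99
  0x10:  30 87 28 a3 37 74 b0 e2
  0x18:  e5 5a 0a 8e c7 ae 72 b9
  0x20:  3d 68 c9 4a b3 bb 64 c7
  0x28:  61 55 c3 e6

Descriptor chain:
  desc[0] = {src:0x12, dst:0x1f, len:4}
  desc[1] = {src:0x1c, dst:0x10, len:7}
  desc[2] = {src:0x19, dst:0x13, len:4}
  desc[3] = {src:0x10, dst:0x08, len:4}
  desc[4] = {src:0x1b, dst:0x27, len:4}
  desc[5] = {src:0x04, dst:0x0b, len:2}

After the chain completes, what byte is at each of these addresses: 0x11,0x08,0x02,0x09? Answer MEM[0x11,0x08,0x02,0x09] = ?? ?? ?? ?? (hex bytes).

#0 dst[0x1f+4] := {0x28,0xa3,0x37,0x74}
#1 dst[0x10+7] := {0xc7,0xae,0x72,0x28,0xa3,0x37,0x74}
#2 dst[0x13+4] := {0x5a,0x0a,0x8e,0xc7}
#3 dst[0x08+4] := {0xc7,0xae,0x72,0x5a}
#4 dst[0x27+4] := {0x8e,0xc7,0xae,0x72}
#5 dst[0x0b+2] := {0x72,0xe7}
query mem[0x11]=0xae, mem[0x08]=0xc7, mem[0x02]=0xb6, mem[0x09]=0xae

MEM[0x11,0x08,0x02,0x09] = ae c7 b6 ae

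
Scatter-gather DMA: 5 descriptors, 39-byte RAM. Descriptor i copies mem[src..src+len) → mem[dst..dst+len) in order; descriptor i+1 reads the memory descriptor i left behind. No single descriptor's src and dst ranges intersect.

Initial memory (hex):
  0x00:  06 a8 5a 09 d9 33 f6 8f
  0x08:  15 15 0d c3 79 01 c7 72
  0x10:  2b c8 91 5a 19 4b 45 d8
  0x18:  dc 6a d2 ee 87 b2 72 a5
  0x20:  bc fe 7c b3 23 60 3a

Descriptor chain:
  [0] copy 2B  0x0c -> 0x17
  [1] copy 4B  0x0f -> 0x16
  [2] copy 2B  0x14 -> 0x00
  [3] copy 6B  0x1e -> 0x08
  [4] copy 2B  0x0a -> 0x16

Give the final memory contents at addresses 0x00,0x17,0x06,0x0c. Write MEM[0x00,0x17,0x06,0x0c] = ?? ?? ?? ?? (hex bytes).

MEM[0x00,0x17,0x06,0x0c] = 19 fe f6 7c

#0 dst[0x17+2] := {0x79,0x01}
#1 dst[0x16+4] := {0x72,0x2b,0xc8,0x91}
#2 dst[0x00+2] := {0x19,0x4b}
#3 dst[0x08+6] := {0x72,0xa5,0xbc,0xfe,0x7c,0xb3}
#4 dst[0x16+2] := {0xbc,0xfe}
query mem[0x00]=0x19, mem[0x17]=0xfe, mem[0x06]=0xf6, mem[0x0c]=0x7c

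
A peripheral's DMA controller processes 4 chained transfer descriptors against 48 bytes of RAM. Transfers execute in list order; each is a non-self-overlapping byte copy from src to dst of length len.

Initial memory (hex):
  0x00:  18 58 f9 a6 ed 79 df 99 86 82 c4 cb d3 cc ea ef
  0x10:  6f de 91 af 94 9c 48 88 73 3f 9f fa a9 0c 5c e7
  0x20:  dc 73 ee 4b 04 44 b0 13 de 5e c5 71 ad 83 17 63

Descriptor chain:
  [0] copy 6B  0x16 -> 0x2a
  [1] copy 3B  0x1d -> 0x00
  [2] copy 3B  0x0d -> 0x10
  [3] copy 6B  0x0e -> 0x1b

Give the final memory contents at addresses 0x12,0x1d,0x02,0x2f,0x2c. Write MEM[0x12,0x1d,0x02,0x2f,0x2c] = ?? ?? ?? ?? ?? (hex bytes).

[0] 0x16->0x2a len=6 : 48 88 73 3f 9f fa
[1] 0x1d->0x00 len=3 : 0c 5c e7
[2] 0x0d->0x10 len=3 : cc ea ef
[3] 0x0e->0x1b len=6 : ea ef cc ea ef af
query mem[0x12]=0xef, mem[0x1d]=0xcc, mem[0x02]=0xe7, mem[0x2f]=0xfa, mem[0x2c]=0x73

MEM[0x12,0x1d,0x02,0x2f,0x2c] = ef cc e7 fa 73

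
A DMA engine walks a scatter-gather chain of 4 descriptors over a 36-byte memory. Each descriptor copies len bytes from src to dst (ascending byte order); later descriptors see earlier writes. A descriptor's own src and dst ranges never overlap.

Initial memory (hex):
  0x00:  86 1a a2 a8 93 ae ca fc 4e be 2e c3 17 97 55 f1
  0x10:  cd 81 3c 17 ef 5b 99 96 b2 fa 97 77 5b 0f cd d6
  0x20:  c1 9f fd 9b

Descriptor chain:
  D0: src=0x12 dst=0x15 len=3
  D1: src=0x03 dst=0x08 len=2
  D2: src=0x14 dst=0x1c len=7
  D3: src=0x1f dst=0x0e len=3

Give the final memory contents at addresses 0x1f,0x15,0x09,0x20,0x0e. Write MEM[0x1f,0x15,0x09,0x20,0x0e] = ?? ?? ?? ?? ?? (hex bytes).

[0] 0x12->0x15 len=3 : 3c 17 ef
[1] 0x03->0x08 len=2 : a8 93
[2] 0x14->0x1c len=7 : ef 3c 17 ef b2 fa 97
[3] 0x1f->0x0e len=3 : ef b2 fa
query mem[0x1f]=0xef, mem[0x15]=0x3c, mem[0x09]=0x93, mem[0x20]=0xb2, mem[0x0e]=0xef

MEM[0x1f,0x15,0x09,0x20,0x0e] = ef 3c 93 b2 ef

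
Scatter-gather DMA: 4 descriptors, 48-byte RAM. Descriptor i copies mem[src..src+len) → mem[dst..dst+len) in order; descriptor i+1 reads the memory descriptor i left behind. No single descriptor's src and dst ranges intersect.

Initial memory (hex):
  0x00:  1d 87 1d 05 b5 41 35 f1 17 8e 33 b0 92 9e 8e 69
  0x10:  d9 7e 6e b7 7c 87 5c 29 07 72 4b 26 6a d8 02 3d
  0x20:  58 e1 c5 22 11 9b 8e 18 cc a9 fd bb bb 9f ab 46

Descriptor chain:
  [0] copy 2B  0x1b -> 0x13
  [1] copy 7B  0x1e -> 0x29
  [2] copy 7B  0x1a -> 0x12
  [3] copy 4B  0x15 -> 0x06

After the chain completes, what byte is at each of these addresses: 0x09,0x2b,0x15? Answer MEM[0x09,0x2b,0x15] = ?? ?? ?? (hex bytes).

[0] 0x1b->0x13 len=2 : 26 6a
[1] 0x1e->0x29 len=7 : 02 3d 58 e1 c5 22 11
[2] 0x1a->0x12 len=7 : 4b 26 6a d8 02 3d 58
[3] 0x15->0x06 len=4 : d8 02 3d 58
query mem[0x09]=0x58, mem[0x2b]=0x58, mem[0x15]=0xd8

MEM[0x09,0x2b,0x15] = 58 58 d8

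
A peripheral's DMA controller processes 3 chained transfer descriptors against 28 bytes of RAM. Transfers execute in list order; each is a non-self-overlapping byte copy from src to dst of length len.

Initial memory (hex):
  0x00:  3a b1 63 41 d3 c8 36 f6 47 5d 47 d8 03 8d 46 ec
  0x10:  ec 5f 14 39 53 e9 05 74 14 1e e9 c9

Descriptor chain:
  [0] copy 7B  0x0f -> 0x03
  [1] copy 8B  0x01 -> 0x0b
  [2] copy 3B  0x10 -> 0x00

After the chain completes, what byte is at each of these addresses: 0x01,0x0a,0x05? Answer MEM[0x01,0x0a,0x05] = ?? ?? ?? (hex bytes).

MEM[0x01,0x0a,0x05] = 39 47 5f

D0: mem[0x03..0x09] <- [ec ec 5f 14 39 53 e9]
D1: mem[0x0b..0x12] <- [b1 63 ec ec 5f 14 39 53]
D2: mem[0x00..0x02] <- [14 39 53]
query mem[0x01]=0x39, mem[0x0a]=0x47, mem[0x05]=0x5f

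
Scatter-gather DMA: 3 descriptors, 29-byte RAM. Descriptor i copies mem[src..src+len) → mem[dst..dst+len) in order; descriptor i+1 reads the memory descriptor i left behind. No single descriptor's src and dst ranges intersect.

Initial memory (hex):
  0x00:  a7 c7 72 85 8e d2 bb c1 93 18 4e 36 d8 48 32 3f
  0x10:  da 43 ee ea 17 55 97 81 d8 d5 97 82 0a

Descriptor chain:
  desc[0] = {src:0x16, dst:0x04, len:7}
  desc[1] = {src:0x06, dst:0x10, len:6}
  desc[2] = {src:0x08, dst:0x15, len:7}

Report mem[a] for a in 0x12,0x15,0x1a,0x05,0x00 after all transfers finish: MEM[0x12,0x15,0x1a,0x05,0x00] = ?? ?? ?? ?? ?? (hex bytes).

D0: mem[0x04..0x0a] <- [97 81 d8 d5 97 82 0a]
D1: mem[0x10..0x15] <- [d8 d5 97 82 0a 36]
D2: mem[0x15..0x1b] <- [97 82 0a 36 d8 48 32]
query mem[0x12]=0x97, mem[0x15]=0x97, mem[0x1a]=0x48, mem[0x05]=0x81, mem[0x00]=0xa7

MEM[0x12,0x15,0x1a,0x05,0x00] = 97 97 48 81 a7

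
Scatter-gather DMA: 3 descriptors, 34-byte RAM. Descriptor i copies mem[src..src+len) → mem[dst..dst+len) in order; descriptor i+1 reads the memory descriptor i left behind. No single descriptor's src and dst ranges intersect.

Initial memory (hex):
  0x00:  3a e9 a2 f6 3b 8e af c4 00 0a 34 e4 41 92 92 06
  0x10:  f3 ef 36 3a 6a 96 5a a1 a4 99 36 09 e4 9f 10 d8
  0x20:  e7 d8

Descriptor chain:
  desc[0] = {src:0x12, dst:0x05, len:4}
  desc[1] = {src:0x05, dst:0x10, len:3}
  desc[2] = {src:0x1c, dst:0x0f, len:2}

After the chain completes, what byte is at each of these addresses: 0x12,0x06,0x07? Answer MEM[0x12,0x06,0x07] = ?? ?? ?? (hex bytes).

MEM[0x12,0x06,0x07] = 6a 3a 6a

[0] 0x12->0x05 len=4 : 36 3a 6a 96
[1] 0x05->0x10 len=3 : 36 3a 6a
[2] 0x1c->0x0f len=2 : e4 9f
query mem[0x12]=0x6a, mem[0x06]=0x3a, mem[0x07]=0x6a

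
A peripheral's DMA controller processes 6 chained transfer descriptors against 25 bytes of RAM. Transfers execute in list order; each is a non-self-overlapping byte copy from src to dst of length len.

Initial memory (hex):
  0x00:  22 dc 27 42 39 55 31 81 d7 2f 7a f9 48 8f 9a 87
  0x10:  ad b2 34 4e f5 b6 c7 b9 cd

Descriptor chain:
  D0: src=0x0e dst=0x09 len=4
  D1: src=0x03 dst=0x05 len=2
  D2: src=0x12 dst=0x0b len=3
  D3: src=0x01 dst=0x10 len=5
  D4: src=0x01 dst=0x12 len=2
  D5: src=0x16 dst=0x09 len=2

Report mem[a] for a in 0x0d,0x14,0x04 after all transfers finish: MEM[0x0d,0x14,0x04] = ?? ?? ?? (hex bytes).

#0 dst[0x09+4] := {0x9a,0x87,0xad,0xb2}
#1 dst[0x05+2] := {0x42,0x39}
#2 dst[0x0b+3] := {0x34,0x4e,0xf5}
#3 dst[0x10+5] := {0xdc,0x27,0x42,0x39,0x42}
#4 dst[0x12+2] := {0xdc,0x27}
#5 dst[0x09+2] := {0xc7,0xb9}
query mem[0x0d]=0xf5, mem[0x14]=0x42, mem[0x04]=0x39

MEM[0x0d,0x14,0x04] = f5 42 39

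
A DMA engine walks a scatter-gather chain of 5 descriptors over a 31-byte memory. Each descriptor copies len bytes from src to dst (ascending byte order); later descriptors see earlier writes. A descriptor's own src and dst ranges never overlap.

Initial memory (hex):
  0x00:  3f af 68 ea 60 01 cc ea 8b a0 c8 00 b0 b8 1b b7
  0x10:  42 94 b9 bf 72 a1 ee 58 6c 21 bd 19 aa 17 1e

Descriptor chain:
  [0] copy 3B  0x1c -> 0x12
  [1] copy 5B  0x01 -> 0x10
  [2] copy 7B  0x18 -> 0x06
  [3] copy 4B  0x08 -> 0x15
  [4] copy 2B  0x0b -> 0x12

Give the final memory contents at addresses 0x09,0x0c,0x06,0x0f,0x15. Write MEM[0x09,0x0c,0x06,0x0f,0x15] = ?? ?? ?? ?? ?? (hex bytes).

MEM[0x09,0x0c,0x06,0x0f,0x15] = 19 1e 6c b7 bd

  after D0: wrote 3B at 0x12 = aa171e
  after D1: wrote 5B at 0x10 = af68ea6001
  after D2: wrote 7B at 0x06 = 6c21bd19aa171e
  after D3: wrote 4B at 0x15 = bd19aa17
  after D4: wrote 2B at 0x12 = 171e
query mem[0x09]=0x19, mem[0x0c]=0x1e, mem[0x06]=0x6c, mem[0x0f]=0xb7, mem[0x15]=0xbd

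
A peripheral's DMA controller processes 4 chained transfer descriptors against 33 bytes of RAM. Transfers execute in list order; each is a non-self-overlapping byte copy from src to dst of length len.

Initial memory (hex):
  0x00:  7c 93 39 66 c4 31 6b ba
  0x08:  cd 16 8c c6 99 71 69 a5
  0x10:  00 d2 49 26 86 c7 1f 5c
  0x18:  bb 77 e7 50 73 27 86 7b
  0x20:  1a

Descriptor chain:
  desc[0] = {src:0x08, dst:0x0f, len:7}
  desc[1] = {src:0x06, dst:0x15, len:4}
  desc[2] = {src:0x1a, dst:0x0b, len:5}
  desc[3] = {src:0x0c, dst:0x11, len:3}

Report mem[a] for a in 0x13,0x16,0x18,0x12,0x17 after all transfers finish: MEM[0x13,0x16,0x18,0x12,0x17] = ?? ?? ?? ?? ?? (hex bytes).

  after D0: wrote 7B at 0x0f = cd168cc6997169
  after D1: wrote 4B at 0x15 = 6bbacd16
  after D2: wrote 5B at 0x0b = e750732786
  after D3: wrote 3B at 0x11 = 507327
query mem[0x13]=0x27, mem[0x16]=0xba, mem[0x18]=0x16, mem[0x12]=0x73, mem[0x17]=0xcd

MEM[0x13,0x16,0x18,0x12,0x17] = 27 ba 16 73 cd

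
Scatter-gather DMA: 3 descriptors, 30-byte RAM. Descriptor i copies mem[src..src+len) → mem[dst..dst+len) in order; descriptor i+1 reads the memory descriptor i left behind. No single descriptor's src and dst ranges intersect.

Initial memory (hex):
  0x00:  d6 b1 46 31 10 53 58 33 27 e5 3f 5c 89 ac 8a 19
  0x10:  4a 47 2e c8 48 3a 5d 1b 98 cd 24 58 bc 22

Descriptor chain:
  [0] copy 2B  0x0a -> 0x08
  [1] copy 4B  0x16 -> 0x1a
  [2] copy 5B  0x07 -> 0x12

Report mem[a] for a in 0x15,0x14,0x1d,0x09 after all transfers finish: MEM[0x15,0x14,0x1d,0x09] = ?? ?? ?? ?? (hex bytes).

MEM[0x15,0x14,0x1d,0x09] = 3f 5c cd 5c

#0 dst[0x08+2] := {0x3f,0x5c}
#1 dst[0x1a+4] := {0x5d,0x1b,0x98,0xcd}
#2 dst[0x12+5] := {0x33,0x3f,0x5c,0x3f,0x5c}
query mem[0x15]=0x3f, mem[0x14]=0x5c, mem[0x1d]=0xcd, mem[0x09]=0x5c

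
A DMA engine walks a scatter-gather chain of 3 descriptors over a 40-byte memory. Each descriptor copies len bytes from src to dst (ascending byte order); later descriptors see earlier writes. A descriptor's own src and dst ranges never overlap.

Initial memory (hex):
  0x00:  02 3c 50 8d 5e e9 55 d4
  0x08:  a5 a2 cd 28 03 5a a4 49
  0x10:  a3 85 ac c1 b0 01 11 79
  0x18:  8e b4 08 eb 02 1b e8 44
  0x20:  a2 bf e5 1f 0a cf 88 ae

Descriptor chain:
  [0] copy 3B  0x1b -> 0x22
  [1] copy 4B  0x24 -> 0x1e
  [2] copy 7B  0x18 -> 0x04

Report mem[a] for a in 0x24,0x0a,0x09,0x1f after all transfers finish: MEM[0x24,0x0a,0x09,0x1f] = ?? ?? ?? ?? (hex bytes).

MEM[0x24,0x0a,0x09,0x1f] = 1b 1b 1b cf

D0: mem[0x22..0x24] <- [eb 02 1b]
D1: mem[0x1e..0x21] <- [1b cf 88 ae]
D2: mem[0x04..0x0a] <- [8e b4 08 eb 02 1b 1b]
query mem[0x24]=0x1b, mem[0x0a]=0x1b, mem[0x09]=0x1b, mem[0x1f]=0xcf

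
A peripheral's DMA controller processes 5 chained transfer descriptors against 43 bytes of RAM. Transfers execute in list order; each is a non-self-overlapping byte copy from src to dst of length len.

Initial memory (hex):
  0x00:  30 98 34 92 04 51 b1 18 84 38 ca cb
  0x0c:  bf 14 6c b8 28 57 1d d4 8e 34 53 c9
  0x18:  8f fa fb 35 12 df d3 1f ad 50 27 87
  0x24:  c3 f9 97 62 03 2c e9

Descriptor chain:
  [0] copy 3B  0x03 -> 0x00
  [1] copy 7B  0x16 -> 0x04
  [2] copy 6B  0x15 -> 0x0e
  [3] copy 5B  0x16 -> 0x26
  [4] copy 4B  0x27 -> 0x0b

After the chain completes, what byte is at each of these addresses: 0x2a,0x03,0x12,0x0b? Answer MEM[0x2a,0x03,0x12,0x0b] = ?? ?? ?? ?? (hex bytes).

MEM[0x2a,0x03,0x12,0x0b] = fb 92 fa c9

D0: mem[0x00..0x02] <- [92 04 51]
D1: mem[0x04..0x0a] <- [53 c9 8f fa fb 35 12]
D2: mem[0x0e..0x13] <- [34 53 c9 8f fa fb]
D3: mem[0x26..0x2a] <- [53 c9 8f fa fb]
D4: mem[0x0b..0x0e] <- [c9 8f fa fb]
query mem[0x2a]=0xfb, mem[0x03]=0x92, mem[0x12]=0xfa, mem[0x0b]=0xc9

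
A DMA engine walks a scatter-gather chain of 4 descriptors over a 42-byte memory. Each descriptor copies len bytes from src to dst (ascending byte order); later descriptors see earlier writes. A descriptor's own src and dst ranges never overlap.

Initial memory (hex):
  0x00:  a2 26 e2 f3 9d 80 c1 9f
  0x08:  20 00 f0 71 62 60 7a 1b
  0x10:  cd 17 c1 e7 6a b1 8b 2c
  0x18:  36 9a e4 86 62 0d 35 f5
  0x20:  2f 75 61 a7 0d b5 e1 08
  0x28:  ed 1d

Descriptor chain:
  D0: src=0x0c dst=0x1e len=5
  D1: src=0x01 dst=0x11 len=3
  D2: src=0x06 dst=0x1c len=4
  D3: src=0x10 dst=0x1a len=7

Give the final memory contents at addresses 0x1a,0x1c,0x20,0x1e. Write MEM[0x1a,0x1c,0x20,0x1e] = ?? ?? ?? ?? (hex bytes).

MEM[0x1a,0x1c,0x20,0x1e] = cd e2 8b 6a

D0: mem[0x1e..0x22] <- [62 60 7a 1b cd]
D1: mem[0x11..0x13] <- [26 e2 f3]
D2: mem[0x1c..0x1f] <- [c1 9f 20 00]
D3: mem[0x1a..0x20] <- [cd 26 e2 f3 6a b1 8b]
query mem[0x1a]=0xcd, mem[0x1c]=0xe2, mem[0x20]=0x8b, mem[0x1e]=0x6a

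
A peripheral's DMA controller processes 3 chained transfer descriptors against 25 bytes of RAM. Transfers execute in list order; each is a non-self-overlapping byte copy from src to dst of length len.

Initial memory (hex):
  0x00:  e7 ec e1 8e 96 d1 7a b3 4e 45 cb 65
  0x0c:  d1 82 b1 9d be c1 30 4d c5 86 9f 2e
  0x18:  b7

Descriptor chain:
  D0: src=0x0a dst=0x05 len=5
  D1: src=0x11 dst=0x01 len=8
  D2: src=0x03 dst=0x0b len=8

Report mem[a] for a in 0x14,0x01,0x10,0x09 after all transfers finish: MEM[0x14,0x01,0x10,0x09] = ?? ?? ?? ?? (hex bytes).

#0 dst[0x05+5] := {0xcb,0x65,0xd1,0x82,0xb1}
#1 dst[0x01+8] := {0xc1,0x30,0x4d,0xc5,0x86,0x9f,0x2e,0xb7}
#2 dst[0x0b+8] := {0x4d,0xc5,0x86,0x9f,0x2e,0xb7,0xb1,0xcb}
query mem[0x14]=0xc5, mem[0x01]=0xc1, mem[0x10]=0xb7, mem[0x09]=0xb1

MEM[0x14,0x01,0x10,0x09] = c5 c1 b7 b1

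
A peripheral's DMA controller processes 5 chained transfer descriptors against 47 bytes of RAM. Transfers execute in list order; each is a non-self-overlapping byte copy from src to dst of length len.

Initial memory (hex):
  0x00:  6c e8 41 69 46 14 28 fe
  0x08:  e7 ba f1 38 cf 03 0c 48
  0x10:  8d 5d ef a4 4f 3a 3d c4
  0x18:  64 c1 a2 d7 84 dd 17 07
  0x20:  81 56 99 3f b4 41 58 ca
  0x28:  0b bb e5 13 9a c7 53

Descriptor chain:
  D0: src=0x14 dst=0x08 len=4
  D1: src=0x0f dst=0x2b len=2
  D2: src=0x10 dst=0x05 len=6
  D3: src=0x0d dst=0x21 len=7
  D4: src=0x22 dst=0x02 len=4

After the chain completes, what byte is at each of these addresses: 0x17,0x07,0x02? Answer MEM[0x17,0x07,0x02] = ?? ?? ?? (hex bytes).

#0 dst[0x08+4] := {0x4f,0x3a,0x3d,0xc4}
#1 dst[0x2b+2] := {0x48,0x8d}
#2 dst[0x05+6] := {0x8d,0x5d,0xef,0xa4,0x4f,0x3a}
#3 dst[0x21+7] := {0x03,0x0c,0x48,0x8d,0x5d,0xef,0xa4}
#4 dst[0x02+4] := {0x0c,0x48,0x8d,0x5d}
query mem[0x17]=0xc4, mem[0x07]=0xef, mem[0x02]=0x0c

MEM[0x17,0x07,0x02] = c4 ef 0c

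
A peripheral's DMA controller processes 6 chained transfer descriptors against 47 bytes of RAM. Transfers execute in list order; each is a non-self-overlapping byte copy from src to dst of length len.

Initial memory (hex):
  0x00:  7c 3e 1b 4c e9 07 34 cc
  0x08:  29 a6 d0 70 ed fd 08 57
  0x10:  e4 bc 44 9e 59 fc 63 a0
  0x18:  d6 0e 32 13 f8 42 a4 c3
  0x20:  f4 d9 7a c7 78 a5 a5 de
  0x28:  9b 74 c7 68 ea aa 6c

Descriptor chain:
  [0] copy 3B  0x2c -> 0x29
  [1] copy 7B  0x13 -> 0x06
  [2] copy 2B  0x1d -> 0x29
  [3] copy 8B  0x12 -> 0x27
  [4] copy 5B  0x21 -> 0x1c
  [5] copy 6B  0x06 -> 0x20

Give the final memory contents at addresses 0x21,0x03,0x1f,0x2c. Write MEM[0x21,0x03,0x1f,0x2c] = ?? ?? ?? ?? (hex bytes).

#0 dst[0x29+3] := {0xea,0xaa,0x6c}
#1 dst[0x06+7] := {0x9e,0x59,0xfc,0x63,0xa0,0xd6,0x0e}
#2 dst[0x29+2] := {0x42,0xa4}
#3 dst[0x27+8] := {0x44,0x9e,0x59,0xfc,0x63,0xa0,0xd6,0x0e}
#4 dst[0x1c+5] := {0xd9,0x7a,0xc7,0x78,0xa5}
#5 dst[0x20+6] := {0x9e,0x59,0xfc,0x63,0xa0,0xd6}
query mem[0x21]=0x59, mem[0x03]=0x4c, mem[0x1f]=0x78, mem[0x2c]=0xa0

MEM[0x21,0x03,0x1f,0x2c] = 59 4c 78 a0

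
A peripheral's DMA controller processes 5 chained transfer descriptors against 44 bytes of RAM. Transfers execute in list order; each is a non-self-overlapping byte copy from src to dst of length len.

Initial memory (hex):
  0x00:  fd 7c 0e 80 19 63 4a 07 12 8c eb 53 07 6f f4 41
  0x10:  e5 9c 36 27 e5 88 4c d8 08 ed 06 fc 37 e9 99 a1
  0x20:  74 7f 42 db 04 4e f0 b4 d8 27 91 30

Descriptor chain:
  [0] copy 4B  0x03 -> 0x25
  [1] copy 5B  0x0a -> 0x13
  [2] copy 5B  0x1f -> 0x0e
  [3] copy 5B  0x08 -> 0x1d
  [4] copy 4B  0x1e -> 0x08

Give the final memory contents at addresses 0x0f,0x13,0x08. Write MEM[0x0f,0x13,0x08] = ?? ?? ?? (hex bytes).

MEM[0x0f,0x13,0x08] = 74 eb 8c

D0: mem[0x25..0x28] <- [80 19 63 4a]
D1: mem[0x13..0x17] <- [eb 53 07 6f f4]
D2: mem[0x0e..0x12] <- [a1 74 7f 42 db]
D3: mem[0x1d..0x21] <- [12 8c eb 53 07]
D4: mem[0x08..0x0b] <- [8c eb 53 07]
query mem[0x0f]=0x74, mem[0x13]=0xeb, mem[0x08]=0x8c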